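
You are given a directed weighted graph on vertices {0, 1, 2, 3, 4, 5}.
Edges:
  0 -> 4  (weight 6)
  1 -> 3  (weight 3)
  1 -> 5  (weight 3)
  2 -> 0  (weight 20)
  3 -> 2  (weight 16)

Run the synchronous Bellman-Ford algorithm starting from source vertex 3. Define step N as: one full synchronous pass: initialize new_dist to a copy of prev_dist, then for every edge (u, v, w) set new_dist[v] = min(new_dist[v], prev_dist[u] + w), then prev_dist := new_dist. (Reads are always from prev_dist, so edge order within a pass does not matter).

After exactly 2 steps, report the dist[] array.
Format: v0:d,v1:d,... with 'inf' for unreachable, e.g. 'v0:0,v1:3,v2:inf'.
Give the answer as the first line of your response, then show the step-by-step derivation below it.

v0:36,v1:inf,v2:16,v3:0,v4:inf,v5:inf

step 1: dist = v0:inf,v1:inf,v2:16,v3:0,v4:inf,v5:inf
step 2: dist = v0:36,v1:inf,v2:16,v3:0,v4:inf,v5:inf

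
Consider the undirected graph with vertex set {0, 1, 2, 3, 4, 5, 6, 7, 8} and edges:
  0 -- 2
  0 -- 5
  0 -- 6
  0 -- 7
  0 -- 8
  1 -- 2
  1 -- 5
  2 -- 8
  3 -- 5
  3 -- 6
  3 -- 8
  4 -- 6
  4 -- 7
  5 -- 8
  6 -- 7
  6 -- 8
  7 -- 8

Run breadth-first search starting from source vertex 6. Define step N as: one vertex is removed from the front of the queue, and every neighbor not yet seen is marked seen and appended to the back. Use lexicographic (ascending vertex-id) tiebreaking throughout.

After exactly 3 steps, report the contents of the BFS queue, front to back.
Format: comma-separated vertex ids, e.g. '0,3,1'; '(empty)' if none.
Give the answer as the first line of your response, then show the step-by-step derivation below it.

4,7,8,2,5

step 1: dequeue 6; queue=[0,3,4,7,8]; order=6
step 2: dequeue 0; queue=[3,4,7,8,2,5]; order=6,0
step 3: dequeue 3; queue=[4,7,8,2,5]; order=6,0,3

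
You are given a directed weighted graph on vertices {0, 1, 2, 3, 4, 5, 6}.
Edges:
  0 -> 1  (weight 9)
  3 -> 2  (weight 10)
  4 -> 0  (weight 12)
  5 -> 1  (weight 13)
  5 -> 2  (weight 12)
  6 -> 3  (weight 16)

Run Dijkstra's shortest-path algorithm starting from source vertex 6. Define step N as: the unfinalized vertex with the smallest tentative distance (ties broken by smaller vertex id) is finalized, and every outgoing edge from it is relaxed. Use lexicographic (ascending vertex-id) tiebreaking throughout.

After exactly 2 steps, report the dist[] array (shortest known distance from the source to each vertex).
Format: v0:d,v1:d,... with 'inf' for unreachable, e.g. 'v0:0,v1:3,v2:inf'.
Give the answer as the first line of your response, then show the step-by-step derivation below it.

v0:inf,v1:inf,v2:26,v3:16,v4:inf,v5:inf,v6:0

step 1: dist = v0:inf,v1:inf,v2:inf,v3:16,v4:inf,v5:inf,v6:0
step 2: dist = v0:inf,v1:inf,v2:26,v3:16,v4:inf,v5:inf,v6:0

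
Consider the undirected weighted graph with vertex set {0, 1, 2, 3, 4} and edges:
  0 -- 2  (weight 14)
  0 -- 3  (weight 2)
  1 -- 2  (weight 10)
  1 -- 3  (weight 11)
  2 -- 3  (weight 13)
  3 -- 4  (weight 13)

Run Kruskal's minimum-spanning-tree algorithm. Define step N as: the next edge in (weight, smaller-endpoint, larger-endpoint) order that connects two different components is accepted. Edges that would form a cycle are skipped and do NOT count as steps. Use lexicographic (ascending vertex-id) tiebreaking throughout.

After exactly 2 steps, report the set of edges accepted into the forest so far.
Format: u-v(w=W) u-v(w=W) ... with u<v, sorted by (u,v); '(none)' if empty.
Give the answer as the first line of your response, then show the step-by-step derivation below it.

0-3(w=2) 1-2(w=10)

step 1: add edge 0-3 (w=2); MST = {0-3(w=2)}
step 2: add edge 1-2 (w=10); MST = {0-3(w=2) 1-2(w=10)}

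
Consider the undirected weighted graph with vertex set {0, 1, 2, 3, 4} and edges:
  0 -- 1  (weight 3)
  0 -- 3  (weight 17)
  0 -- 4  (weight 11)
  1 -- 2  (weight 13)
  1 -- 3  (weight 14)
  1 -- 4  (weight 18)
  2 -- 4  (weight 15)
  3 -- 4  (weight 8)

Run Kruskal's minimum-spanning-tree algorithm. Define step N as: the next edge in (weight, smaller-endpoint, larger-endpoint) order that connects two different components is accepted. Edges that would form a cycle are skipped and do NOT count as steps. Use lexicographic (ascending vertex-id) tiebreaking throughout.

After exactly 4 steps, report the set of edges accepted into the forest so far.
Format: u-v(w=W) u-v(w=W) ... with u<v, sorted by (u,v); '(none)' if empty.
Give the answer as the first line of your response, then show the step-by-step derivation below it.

0-1(w=3) 0-4(w=11) 1-2(w=13) 3-4(w=8)

step 1: add edge 0-1 (w=3); MST = {0-1(w=3)}
step 2: add edge 3-4 (w=8); MST = {0-1(w=3) 3-4(w=8)}
step 3: add edge 0-4 (w=11); MST = {0-1(w=3) 0-4(w=11) 3-4(w=8)}
step 4: add edge 1-2 (w=13); MST = {0-1(w=3) 0-4(w=11) 1-2(w=13) 3-4(w=8)}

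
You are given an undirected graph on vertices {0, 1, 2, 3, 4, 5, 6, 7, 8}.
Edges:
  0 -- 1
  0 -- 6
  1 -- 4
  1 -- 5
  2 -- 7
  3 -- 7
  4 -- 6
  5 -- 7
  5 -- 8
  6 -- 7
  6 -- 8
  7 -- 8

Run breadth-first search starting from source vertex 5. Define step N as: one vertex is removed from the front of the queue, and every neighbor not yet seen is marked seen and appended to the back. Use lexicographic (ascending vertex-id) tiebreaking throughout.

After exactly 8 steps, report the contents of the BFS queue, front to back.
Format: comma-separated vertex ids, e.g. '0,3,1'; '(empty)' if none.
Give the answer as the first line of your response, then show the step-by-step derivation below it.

6

step 1: dequeue 5; queue=[1,7,8]; order=5
step 2: dequeue 1; queue=[7,8,0,4]; order=5,1
step 3: dequeue 7; queue=[8,0,4,2,3,6]; order=5,1,7
step 4: dequeue 8; queue=[0,4,2,3,6]; order=5,1,7,8
step 5: dequeue 0; queue=[4,2,3,6]; order=5,1,7,8,0
step 6: dequeue 4; queue=[2,3,6]; order=5,1,7,8,0,4
step 7: dequeue 2; queue=[3,6]; order=5,1,7,8,0,4,2
step 8: dequeue 3; queue=[6]; order=5,1,7,8,0,4,2,3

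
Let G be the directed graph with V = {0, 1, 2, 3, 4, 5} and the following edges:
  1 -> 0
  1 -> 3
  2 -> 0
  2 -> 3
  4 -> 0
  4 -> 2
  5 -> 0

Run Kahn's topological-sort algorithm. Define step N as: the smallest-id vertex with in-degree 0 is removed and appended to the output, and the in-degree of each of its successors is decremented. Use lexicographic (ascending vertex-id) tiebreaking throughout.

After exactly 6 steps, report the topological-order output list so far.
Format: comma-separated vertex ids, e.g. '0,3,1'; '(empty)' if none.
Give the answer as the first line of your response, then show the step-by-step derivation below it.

1,4,2,3,5,0

step 1: output 1; order=[1]; indeg=(3,0,1,1,0,0)
step 2: output 4; order=[1,4]; indeg=(2,0,0,1,0,0)
step 3: output 2; order=[1,4,2]; indeg=(1,0,0,0,0,0)
step 4: output 3; order=[1,4,2,3]; indeg=(1,0,0,0,0,0)
step 5: output 5; order=[1,4,2,3,5]; indeg=(0,0,0,0,0,0)
step 6: output 0; order=[1,4,2,3,5,0]; indeg=(0,0,0,0,0,0)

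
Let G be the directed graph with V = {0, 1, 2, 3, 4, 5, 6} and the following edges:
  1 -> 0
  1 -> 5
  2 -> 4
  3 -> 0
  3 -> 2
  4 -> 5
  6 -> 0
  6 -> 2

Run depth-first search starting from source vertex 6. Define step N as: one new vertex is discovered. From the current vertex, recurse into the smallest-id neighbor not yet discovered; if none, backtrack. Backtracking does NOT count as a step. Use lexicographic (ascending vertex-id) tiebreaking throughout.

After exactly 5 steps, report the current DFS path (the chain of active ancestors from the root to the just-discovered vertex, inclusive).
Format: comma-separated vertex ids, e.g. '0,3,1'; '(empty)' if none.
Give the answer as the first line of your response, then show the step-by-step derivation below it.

6,2,4,5

step 1: discover 6; path=6; order=6
step 2: discover 0; path=6>0; order=6,0
step 3: discover 2; path=6>2; order=6,0,2
step 4: discover 4; path=6>2>4; order=6,0,2,4
step 5: discover 5; path=6>2>4>5; order=6,0,2,4,5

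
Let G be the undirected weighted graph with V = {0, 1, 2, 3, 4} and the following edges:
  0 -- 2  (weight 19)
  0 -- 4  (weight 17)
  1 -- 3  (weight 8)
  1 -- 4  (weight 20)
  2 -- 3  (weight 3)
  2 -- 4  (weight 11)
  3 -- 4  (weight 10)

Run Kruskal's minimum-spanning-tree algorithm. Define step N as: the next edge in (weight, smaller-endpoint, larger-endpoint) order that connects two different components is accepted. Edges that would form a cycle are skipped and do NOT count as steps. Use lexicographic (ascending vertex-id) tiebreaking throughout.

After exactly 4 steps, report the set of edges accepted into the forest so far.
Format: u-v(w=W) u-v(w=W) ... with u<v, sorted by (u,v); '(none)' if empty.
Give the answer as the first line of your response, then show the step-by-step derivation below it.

0-4(w=17) 1-3(w=8) 2-3(w=3) 3-4(w=10)

step 1: add edge 2-3 (w=3); MST = {2-3(w=3)}
step 2: add edge 1-3 (w=8); MST = {1-3(w=8) 2-3(w=3)}
step 3: add edge 3-4 (w=10); MST = {1-3(w=8) 2-3(w=3) 3-4(w=10)}
step 4: add edge 0-4 (w=17); MST = {0-4(w=17) 1-3(w=8) 2-3(w=3) 3-4(w=10)}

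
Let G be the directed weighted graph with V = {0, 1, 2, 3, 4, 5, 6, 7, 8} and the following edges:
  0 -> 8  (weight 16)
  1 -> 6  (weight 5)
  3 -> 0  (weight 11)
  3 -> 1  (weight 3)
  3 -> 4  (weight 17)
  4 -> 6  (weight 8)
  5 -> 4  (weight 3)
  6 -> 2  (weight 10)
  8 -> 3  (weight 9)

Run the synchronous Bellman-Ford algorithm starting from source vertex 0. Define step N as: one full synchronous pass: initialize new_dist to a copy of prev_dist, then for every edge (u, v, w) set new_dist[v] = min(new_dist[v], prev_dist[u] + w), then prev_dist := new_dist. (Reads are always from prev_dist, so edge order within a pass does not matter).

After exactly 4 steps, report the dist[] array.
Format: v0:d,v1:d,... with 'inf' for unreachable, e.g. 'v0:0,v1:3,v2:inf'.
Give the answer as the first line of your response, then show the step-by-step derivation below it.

v0:0,v1:28,v2:inf,v3:25,v4:42,v5:inf,v6:33,v7:inf,v8:16

step 1: dist = v0:0,v1:inf,v2:inf,v3:inf,v4:inf,v5:inf,v6:inf,v7:inf,v8:16
step 2: dist = v0:0,v1:inf,v2:inf,v3:25,v4:inf,v5:inf,v6:inf,v7:inf,v8:16
step 3: dist = v0:0,v1:28,v2:inf,v3:25,v4:42,v5:inf,v6:inf,v7:inf,v8:16
step 4: dist = v0:0,v1:28,v2:inf,v3:25,v4:42,v5:inf,v6:33,v7:inf,v8:16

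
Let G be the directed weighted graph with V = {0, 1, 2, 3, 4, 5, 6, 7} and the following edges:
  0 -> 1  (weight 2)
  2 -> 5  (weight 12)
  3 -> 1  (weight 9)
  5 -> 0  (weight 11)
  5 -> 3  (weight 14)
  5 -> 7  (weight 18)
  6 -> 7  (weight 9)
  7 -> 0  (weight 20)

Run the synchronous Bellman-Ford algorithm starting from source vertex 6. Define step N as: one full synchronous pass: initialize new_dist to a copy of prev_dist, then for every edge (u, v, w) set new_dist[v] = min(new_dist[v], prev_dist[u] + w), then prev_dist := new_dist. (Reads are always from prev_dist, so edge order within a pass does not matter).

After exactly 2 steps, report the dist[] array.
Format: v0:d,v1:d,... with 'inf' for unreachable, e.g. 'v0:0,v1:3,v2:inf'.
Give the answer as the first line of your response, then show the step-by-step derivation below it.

v0:29,v1:inf,v2:inf,v3:inf,v4:inf,v5:inf,v6:0,v7:9

step 1: dist = v0:inf,v1:inf,v2:inf,v3:inf,v4:inf,v5:inf,v6:0,v7:9
step 2: dist = v0:29,v1:inf,v2:inf,v3:inf,v4:inf,v5:inf,v6:0,v7:9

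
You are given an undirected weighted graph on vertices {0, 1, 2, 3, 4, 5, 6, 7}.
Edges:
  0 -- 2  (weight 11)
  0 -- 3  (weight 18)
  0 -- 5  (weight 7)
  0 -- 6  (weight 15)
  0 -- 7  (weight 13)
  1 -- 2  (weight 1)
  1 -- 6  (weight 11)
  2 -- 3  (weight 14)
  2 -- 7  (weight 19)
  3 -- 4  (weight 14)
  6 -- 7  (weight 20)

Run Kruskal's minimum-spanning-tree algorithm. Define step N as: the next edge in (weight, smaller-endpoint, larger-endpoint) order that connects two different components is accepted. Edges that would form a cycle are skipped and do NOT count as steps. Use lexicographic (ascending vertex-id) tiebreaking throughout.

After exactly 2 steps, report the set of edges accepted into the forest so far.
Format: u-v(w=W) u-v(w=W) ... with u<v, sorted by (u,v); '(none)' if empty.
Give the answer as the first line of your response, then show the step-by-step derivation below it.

0-5(w=7) 1-2(w=1)

step 1: add edge 1-2 (w=1); MST = {1-2(w=1)}
step 2: add edge 0-5 (w=7); MST = {0-5(w=7) 1-2(w=1)}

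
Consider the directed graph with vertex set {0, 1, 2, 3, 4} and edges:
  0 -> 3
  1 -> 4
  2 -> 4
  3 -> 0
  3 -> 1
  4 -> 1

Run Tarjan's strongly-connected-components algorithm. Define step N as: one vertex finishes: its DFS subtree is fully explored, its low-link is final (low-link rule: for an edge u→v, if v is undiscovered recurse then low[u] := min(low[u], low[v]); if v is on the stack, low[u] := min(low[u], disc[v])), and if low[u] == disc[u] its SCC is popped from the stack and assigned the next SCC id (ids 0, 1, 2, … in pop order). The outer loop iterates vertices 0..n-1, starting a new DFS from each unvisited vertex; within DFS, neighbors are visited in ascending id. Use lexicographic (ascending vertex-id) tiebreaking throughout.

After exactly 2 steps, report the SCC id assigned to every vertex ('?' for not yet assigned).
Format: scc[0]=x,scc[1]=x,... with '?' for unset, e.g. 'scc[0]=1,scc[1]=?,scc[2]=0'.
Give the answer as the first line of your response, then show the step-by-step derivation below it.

scc[0]=?,scc[1]=0,scc[2]=?,scc[3]=?,scc[4]=0

step 1: low=(low[0]=0,low[1]=2,low[2]=?,low[3]=0,low[4]=2); scc=(scc[0]=?,scc[1]=?,scc[2]=?,scc[3]=?,scc[4]=?)
step 2: low=(low[0]=0,low[1]=2,low[2]=?,low[3]=0,low[4]=2); scc=(scc[0]=?,scc[1]=0,scc[2]=?,scc[3]=?,scc[4]=0)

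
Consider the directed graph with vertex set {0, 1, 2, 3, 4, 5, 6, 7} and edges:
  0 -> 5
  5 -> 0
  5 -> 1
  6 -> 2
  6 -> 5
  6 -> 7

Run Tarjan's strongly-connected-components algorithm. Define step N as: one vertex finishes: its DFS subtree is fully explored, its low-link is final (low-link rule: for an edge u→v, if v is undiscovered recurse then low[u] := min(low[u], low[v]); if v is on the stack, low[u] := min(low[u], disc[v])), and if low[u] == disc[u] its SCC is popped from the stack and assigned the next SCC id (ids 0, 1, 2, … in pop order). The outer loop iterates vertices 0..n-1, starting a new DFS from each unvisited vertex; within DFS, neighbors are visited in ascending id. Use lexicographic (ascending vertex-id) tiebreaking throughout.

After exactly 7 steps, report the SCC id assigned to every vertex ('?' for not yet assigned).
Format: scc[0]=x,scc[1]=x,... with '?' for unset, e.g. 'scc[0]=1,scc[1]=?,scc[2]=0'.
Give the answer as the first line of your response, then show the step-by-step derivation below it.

scc[0]=1,scc[1]=0,scc[2]=2,scc[3]=3,scc[4]=4,scc[5]=1,scc[6]=?,scc[7]=5

step 1: low=(low[0]=0,low[1]=2,low[2]=?,low[3]=?,low[4]=?,low[5]=0,low[6]=?,low[7]=?); scc=(scc[0]=?,scc[1]=0,scc[2]=?,scc[3]=?,scc[4]=?,scc[5]=?,scc[6]=?,scc[7]=?)
step 2: low=(low[0]=0,low[1]=2,low[2]=?,low[3]=?,low[4]=?,low[5]=0,low[6]=?,low[7]=?); scc=(scc[0]=?,scc[1]=0,scc[2]=?,scc[3]=?,scc[4]=?,scc[5]=?,scc[6]=?,scc[7]=?)
step 3: low=(low[0]=0,low[1]=2,low[2]=?,low[3]=?,low[4]=?,low[5]=0,low[6]=?,low[7]=?); scc=(scc[0]=1,scc[1]=0,scc[2]=?,scc[3]=?,scc[4]=?,scc[5]=1,scc[6]=?,scc[7]=?)
step 4: low=(low[0]=0,low[1]=2,low[2]=3,low[3]=?,low[4]=?,low[5]=0,low[6]=?,low[7]=?); scc=(scc[0]=1,scc[1]=0,scc[2]=2,scc[3]=?,scc[4]=?,scc[5]=1,scc[6]=?,scc[7]=?)
step 5: low=(low[0]=0,low[1]=2,low[2]=3,low[3]=4,low[4]=?,low[5]=0,low[6]=?,low[7]=?); scc=(scc[0]=1,scc[1]=0,scc[2]=2,scc[3]=3,scc[4]=?,scc[5]=1,scc[6]=?,scc[7]=?)
step 6: low=(low[0]=0,low[1]=2,low[2]=3,low[3]=4,low[4]=5,low[5]=0,low[6]=?,low[7]=?); scc=(scc[0]=1,scc[1]=0,scc[2]=2,scc[3]=3,scc[4]=4,scc[5]=1,scc[6]=?,scc[7]=?)
step 7: low=(low[0]=0,low[1]=2,low[2]=3,low[3]=4,low[4]=5,low[5]=0,low[6]=6,low[7]=7); scc=(scc[0]=1,scc[1]=0,scc[2]=2,scc[3]=3,scc[4]=4,scc[5]=1,scc[6]=?,scc[7]=5)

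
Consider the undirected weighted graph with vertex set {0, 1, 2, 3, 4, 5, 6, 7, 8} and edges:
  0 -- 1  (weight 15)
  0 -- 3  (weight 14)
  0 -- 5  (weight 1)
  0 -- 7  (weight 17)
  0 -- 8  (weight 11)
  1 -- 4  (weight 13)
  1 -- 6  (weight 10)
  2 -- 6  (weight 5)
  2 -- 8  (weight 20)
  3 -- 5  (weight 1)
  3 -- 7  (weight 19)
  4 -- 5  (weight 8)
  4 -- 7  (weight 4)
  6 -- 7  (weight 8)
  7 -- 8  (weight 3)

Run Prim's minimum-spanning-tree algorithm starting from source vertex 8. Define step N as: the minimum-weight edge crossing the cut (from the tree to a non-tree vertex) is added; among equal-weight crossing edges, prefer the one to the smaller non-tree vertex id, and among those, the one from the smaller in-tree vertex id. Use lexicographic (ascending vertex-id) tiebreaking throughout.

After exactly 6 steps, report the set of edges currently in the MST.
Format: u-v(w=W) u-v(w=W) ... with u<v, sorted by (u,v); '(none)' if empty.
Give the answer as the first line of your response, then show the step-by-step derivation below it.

0-5(w=1) 3-5(w=1) 4-5(w=8) 4-7(w=4) 6-7(w=8) 7-8(w=3)

step 1: add edge 7-8 (w=3); MST = {7-8(w=3)}
step 2: add edge 4-7 (w=4); MST = {4-7(w=4) 7-8(w=3)}
step 3: add edge 4-5 (w=8); MST = {4-5(w=8) 4-7(w=4) 7-8(w=3)}
step 4: add edge 0-5 (w=1); MST = {0-5(w=1) 4-5(w=8) 4-7(w=4) 7-8(w=3)}
step 5: add edge 3-5 (w=1); MST = {0-5(w=1) 3-5(w=1) 4-5(w=8) 4-7(w=4) 7-8(w=3)}
step 6: add edge 6-7 (w=8); MST = {0-5(w=1) 3-5(w=1) 4-5(w=8) 4-7(w=4) 6-7(w=8) 7-8(w=3)}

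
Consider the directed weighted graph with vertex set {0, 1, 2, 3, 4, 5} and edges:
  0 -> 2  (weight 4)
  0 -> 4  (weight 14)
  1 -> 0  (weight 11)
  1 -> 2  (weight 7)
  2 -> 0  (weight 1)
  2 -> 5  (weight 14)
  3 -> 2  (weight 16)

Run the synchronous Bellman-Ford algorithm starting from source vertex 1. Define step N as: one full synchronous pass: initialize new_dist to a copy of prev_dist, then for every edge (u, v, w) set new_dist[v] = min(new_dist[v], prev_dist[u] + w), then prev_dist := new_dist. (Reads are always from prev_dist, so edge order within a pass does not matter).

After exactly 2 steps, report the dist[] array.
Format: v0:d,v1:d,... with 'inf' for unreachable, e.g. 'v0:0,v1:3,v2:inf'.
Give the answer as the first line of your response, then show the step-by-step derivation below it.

v0:8,v1:0,v2:7,v3:inf,v4:25,v5:21

step 1: dist = v0:11,v1:0,v2:7,v3:inf,v4:inf,v5:inf
step 2: dist = v0:8,v1:0,v2:7,v3:inf,v4:25,v5:21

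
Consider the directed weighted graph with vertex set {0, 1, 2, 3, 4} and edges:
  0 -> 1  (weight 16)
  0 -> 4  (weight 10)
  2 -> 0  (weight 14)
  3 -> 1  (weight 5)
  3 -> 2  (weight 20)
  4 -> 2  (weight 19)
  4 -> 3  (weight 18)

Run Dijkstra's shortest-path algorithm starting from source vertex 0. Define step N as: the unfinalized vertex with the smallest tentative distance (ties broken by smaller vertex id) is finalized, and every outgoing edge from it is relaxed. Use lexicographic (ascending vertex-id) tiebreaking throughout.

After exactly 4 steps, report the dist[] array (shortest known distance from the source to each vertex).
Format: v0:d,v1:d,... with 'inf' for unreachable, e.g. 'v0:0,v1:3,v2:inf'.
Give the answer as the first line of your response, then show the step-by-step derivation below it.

v0:0,v1:16,v2:29,v3:28,v4:10

step 1: dist = v0:0,v1:16,v2:inf,v3:inf,v4:10
step 2: dist = v0:0,v1:16,v2:29,v3:28,v4:10
step 3: dist = v0:0,v1:16,v2:29,v3:28,v4:10
step 4: dist = v0:0,v1:16,v2:29,v3:28,v4:10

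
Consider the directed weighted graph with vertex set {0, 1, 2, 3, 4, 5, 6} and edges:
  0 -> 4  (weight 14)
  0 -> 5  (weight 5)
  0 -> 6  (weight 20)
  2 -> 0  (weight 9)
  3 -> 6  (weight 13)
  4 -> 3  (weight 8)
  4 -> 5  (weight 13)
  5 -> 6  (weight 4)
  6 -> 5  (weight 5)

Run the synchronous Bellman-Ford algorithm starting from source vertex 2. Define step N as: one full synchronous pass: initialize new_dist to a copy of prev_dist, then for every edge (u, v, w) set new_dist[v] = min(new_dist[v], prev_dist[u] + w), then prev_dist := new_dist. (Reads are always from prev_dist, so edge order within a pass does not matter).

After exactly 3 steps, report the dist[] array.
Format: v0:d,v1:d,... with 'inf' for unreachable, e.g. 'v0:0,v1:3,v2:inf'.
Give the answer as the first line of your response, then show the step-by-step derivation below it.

v0:9,v1:inf,v2:0,v3:31,v4:23,v5:14,v6:18

step 1: dist = v0:9,v1:inf,v2:0,v3:inf,v4:inf,v5:inf,v6:inf
step 2: dist = v0:9,v1:inf,v2:0,v3:inf,v4:23,v5:14,v6:29
step 3: dist = v0:9,v1:inf,v2:0,v3:31,v4:23,v5:14,v6:18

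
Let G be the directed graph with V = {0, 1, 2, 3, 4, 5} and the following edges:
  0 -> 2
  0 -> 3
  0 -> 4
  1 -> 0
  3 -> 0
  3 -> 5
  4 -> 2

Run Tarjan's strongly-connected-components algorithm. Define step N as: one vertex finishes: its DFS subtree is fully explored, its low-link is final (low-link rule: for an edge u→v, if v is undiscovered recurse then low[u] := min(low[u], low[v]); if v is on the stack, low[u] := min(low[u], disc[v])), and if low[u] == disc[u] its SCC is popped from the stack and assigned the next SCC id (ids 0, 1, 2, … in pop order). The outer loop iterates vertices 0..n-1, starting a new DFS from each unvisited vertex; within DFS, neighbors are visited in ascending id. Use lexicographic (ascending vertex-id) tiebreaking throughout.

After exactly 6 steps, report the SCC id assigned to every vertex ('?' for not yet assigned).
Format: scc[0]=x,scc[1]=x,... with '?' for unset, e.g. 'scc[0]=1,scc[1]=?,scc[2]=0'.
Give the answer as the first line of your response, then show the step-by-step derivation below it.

scc[0]=3,scc[1]=4,scc[2]=0,scc[3]=3,scc[4]=2,scc[5]=1

step 1: low=(low[0]=0,low[1]=?,low[2]=1,low[3]=?,low[4]=?,low[5]=?); scc=(scc[0]=?,scc[1]=?,scc[2]=0,scc[3]=?,scc[4]=?,scc[5]=?)
step 2: low=(low[0]=0,low[1]=?,low[2]=1,low[3]=0,low[4]=?,low[5]=3); scc=(scc[0]=?,scc[1]=?,scc[2]=0,scc[3]=?,scc[4]=?,scc[5]=1)
step 3: low=(low[0]=0,low[1]=?,low[2]=1,low[3]=0,low[4]=?,low[5]=3); scc=(scc[0]=?,scc[1]=?,scc[2]=0,scc[3]=?,scc[4]=?,scc[5]=1)
step 4: low=(low[0]=0,low[1]=?,low[2]=1,low[3]=0,low[4]=4,low[5]=3); scc=(scc[0]=?,scc[1]=?,scc[2]=0,scc[3]=?,scc[4]=2,scc[5]=1)
step 5: low=(low[0]=0,low[1]=?,low[2]=1,low[3]=0,low[4]=4,low[5]=3); scc=(scc[0]=3,scc[1]=?,scc[2]=0,scc[3]=3,scc[4]=2,scc[5]=1)
step 6: low=(low[0]=0,low[1]=5,low[2]=1,low[3]=0,low[4]=4,low[5]=3); scc=(scc[0]=3,scc[1]=4,scc[2]=0,scc[3]=3,scc[4]=2,scc[5]=1)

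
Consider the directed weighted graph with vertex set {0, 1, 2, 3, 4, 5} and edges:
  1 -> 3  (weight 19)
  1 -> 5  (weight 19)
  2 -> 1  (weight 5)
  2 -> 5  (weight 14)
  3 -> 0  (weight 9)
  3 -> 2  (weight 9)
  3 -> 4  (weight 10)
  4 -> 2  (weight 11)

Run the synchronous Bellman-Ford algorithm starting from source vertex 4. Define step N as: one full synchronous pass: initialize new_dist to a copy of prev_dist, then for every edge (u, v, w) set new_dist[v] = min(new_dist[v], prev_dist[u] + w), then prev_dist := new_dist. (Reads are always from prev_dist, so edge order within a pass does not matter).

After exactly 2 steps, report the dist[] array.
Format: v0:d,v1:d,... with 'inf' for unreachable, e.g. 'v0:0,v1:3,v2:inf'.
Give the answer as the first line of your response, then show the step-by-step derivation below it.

v0:inf,v1:16,v2:11,v3:inf,v4:0,v5:25

step 1: dist = v0:inf,v1:inf,v2:11,v3:inf,v4:0,v5:inf
step 2: dist = v0:inf,v1:16,v2:11,v3:inf,v4:0,v5:25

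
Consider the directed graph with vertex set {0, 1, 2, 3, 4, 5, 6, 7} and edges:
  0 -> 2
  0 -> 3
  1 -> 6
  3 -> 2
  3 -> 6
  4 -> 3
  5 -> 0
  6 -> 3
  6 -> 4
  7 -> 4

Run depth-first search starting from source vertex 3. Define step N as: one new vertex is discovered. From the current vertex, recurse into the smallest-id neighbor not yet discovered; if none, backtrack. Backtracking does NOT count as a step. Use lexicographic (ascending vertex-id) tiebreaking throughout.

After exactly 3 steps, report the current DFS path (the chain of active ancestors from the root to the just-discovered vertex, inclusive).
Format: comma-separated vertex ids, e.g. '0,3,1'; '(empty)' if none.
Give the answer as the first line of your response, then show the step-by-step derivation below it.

3,6

step 1: discover 3; path=3; order=3
step 2: discover 2; path=3>2; order=3,2
step 3: discover 6; path=3>6; order=3,2,6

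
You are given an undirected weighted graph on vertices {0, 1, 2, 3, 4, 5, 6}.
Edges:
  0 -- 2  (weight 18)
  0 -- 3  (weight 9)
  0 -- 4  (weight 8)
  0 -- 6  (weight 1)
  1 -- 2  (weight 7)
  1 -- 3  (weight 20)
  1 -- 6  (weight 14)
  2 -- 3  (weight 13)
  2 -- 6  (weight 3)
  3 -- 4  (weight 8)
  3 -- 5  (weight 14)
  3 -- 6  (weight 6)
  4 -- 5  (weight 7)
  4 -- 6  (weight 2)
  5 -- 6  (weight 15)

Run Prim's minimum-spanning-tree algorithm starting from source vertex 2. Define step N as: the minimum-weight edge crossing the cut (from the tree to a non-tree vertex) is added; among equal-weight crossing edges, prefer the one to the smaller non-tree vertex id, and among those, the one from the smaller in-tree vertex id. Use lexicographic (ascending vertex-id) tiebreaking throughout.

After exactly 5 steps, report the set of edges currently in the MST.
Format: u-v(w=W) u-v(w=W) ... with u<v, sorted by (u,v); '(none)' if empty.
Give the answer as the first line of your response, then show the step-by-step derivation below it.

0-6(w=1) 1-2(w=7) 2-6(w=3) 3-6(w=6) 4-6(w=2)

step 1: add edge 2-6 (w=3); MST = {2-6(w=3)}
step 2: add edge 0-6 (w=1); MST = {0-6(w=1) 2-6(w=3)}
step 3: add edge 4-6 (w=2); MST = {0-6(w=1) 2-6(w=3) 4-6(w=2)}
step 4: add edge 3-6 (w=6); MST = {0-6(w=1) 2-6(w=3) 3-6(w=6) 4-6(w=2)}
step 5: add edge 1-2 (w=7); MST = {0-6(w=1) 1-2(w=7) 2-6(w=3) 3-6(w=6) 4-6(w=2)}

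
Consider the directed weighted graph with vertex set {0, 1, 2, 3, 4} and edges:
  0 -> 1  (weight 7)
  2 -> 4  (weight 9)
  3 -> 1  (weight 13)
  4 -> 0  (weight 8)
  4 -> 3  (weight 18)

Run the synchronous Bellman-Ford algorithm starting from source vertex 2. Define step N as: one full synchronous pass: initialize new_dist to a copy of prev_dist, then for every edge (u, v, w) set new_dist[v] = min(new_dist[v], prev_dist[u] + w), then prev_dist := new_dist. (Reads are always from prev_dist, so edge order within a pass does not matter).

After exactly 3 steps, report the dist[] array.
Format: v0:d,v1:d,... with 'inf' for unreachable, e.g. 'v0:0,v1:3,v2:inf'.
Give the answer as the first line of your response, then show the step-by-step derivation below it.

v0:17,v1:24,v2:0,v3:27,v4:9

step 1: dist = v0:inf,v1:inf,v2:0,v3:inf,v4:9
step 2: dist = v0:17,v1:inf,v2:0,v3:27,v4:9
step 3: dist = v0:17,v1:24,v2:0,v3:27,v4:9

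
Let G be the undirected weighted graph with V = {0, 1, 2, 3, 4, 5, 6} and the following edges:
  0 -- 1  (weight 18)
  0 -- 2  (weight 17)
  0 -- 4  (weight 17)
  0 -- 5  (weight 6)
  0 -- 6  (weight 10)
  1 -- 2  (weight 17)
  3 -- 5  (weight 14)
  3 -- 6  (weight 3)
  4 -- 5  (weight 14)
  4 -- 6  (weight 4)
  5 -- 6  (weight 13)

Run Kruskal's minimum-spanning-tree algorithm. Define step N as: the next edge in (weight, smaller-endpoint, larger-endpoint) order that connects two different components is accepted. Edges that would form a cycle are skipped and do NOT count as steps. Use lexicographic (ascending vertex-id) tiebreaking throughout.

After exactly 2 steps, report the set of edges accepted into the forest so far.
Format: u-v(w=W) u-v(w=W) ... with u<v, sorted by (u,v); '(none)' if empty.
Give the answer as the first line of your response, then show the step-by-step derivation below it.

3-6(w=3) 4-6(w=4)

step 1: add edge 3-6 (w=3); MST = {3-6(w=3)}
step 2: add edge 4-6 (w=4); MST = {3-6(w=3) 4-6(w=4)}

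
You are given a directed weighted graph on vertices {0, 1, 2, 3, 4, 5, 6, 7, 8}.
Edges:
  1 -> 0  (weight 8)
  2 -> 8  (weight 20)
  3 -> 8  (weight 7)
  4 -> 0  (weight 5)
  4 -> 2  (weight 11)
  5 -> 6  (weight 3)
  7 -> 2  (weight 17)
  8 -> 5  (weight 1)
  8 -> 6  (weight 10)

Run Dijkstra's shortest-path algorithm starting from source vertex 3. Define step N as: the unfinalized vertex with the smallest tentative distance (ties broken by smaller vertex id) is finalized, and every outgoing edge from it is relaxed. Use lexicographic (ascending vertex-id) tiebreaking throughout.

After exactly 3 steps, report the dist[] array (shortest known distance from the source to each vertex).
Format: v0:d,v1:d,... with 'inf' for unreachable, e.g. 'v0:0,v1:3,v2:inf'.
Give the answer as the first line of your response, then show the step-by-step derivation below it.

v0:inf,v1:inf,v2:inf,v3:0,v4:inf,v5:8,v6:11,v7:inf,v8:7

step 1: dist = v0:inf,v1:inf,v2:inf,v3:0,v4:inf,v5:inf,v6:inf,v7:inf,v8:7
step 2: dist = v0:inf,v1:inf,v2:inf,v3:0,v4:inf,v5:8,v6:17,v7:inf,v8:7
step 3: dist = v0:inf,v1:inf,v2:inf,v3:0,v4:inf,v5:8,v6:11,v7:inf,v8:7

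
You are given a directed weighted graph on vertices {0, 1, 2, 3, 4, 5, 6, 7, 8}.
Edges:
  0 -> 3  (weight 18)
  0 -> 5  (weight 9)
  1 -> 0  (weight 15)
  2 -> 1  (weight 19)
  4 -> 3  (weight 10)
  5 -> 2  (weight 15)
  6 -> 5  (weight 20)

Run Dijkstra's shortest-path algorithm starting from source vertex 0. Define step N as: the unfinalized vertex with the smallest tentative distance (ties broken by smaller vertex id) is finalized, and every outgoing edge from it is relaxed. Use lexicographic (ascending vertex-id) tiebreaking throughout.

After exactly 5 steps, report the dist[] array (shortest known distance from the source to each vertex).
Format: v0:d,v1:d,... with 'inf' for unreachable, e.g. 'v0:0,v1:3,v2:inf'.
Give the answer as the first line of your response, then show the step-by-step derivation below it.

v0:0,v1:43,v2:24,v3:18,v4:inf,v5:9,v6:inf,v7:inf,v8:inf

step 1: dist = v0:0,v1:inf,v2:inf,v3:18,v4:inf,v5:9,v6:inf,v7:inf,v8:inf
step 2: dist = v0:0,v1:inf,v2:24,v3:18,v4:inf,v5:9,v6:inf,v7:inf,v8:inf
step 3: dist = v0:0,v1:inf,v2:24,v3:18,v4:inf,v5:9,v6:inf,v7:inf,v8:inf
step 4: dist = v0:0,v1:43,v2:24,v3:18,v4:inf,v5:9,v6:inf,v7:inf,v8:inf
step 5: dist = v0:0,v1:43,v2:24,v3:18,v4:inf,v5:9,v6:inf,v7:inf,v8:inf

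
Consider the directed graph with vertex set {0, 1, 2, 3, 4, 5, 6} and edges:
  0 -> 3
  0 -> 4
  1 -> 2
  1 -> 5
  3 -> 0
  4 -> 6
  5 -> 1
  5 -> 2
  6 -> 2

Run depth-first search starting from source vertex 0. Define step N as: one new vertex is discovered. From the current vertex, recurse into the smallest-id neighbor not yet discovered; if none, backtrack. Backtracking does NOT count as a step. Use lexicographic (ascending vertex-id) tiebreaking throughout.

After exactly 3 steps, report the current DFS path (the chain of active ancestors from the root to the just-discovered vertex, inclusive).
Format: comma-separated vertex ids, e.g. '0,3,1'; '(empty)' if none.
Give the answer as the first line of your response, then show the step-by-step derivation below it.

0,4

step 1: discover 0; path=0; order=0
step 2: discover 3; path=0>3; order=0,3
step 3: discover 4; path=0>4; order=0,3,4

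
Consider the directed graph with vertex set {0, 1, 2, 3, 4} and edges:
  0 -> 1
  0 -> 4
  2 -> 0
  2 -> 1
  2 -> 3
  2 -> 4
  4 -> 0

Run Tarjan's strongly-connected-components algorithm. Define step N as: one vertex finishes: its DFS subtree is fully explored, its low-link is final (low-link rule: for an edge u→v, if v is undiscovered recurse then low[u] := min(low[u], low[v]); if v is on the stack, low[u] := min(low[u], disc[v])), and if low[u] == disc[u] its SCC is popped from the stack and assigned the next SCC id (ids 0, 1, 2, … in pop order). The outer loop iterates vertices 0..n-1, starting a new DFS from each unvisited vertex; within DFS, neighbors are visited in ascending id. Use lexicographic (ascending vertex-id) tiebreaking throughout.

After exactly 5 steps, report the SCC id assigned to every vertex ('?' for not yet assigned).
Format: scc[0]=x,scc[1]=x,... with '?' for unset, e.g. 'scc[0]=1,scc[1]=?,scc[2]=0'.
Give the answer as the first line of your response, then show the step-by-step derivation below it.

scc[0]=1,scc[1]=0,scc[2]=3,scc[3]=2,scc[4]=1

step 1: low=(low[0]=0,low[1]=1,low[2]=?,low[3]=?,low[4]=?); scc=(scc[0]=?,scc[1]=0,scc[2]=?,scc[3]=?,scc[4]=?)
step 2: low=(low[0]=0,low[1]=1,low[2]=?,low[3]=?,low[4]=0); scc=(scc[0]=?,scc[1]=0,scc[2]=?,scc[3]=?,scc[4]=?)
step 3: low=(low[0]=0,low[1]=1,low[2]=?,low[3]=?,low[4]=0); scc=(scc[0]=1,scc[1]=0,scc[2]=?,scc[3]=?,scc[4]=1)
step 4: low=(low[0]=0,low[1]=1,low[2]=3,low[3]=4,low[4]=0); scc=(scc[0]=1,scc[1]=0,scc[2]=?,scc[3]=2,scc[4]=1)
step 5: low=(low[0]=0,low[1]=1,low[2]=3,low[3]=4,low[4]=0); scc=(scc[0]=1,scc[1]=0,scc[2]=3,scc[3]=2,scc[4]=1)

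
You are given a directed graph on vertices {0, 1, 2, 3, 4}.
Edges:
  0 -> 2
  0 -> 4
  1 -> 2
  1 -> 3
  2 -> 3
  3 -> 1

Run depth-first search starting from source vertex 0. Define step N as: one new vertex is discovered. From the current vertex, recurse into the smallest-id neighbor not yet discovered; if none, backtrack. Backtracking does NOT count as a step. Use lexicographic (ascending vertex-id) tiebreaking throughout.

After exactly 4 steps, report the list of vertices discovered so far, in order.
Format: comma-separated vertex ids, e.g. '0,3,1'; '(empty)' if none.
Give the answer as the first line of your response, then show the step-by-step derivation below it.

0,2,3,1

step 1: discover 0; path=0; order=0
step 2: discover 2; path=0>2; order=0,2
step 3: discover 3; path=0>2>3; order=0,2,3
step 4: discover 1; path=0>2>3>1; order=0,2,3,1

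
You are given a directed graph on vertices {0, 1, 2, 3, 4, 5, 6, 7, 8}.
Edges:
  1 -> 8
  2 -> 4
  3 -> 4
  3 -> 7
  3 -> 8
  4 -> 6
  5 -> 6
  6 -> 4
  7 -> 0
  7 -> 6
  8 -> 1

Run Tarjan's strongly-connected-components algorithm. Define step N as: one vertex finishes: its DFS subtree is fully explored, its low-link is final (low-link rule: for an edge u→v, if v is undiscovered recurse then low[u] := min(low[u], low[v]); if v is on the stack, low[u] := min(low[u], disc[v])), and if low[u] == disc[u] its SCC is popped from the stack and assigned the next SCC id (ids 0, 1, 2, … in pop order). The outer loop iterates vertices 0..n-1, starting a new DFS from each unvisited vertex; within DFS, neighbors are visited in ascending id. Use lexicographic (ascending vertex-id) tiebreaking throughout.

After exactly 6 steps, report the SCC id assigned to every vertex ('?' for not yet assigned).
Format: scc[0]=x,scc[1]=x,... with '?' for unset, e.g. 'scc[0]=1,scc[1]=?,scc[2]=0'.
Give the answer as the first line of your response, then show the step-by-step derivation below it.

scc[0]=0,scc[1]=1,scc[2]=3,scc[3]=?,scc[4]=2,scc[5]=?,scc[6]=2,scc[7]=?,scc[8]=1

step 1: low=(low[0]=0,low[1]=?,low[2]=?,low[3]=?,low[4]=?,low[5]=?,low[6]=?,low[7]=?,low[8]=?); scc=(scc[0]=0,scc[1]=?,scc[2]=?,scc[3]=?,scc[4]=?,scc[5]=?,scc[6]=?,scc[7]=?,scc[8]=?)
step 2: low=(low[0]=0,low[1]=1,low[2]=?,low[3]=?,low[4]=?,low[5]=?,low[6]=?,low[7]=?,low[8]=1); scc=(scc[0]=0,scc[1]=?,scc[2]=?,scc[3]=?,scc[4]=?,scc[5]=?,scc[6]=?,scc[7]=?,scc[8]=?)
step 3: low=(low[0]=0,low[1]=1,low[2]=?,low[3]=?,low[4]=?,low[5]=?,low[6]=?,low[7]=?,low[8]=1); scc=(scc[0]=0,scc[1]=1,scc[2]=?,scc[3]=?,scc[4]=?,scc[5]=?,scc[6]=?,scc[7]=?,scc[8]=1)
step 4: low=(low[0]=0,low[1]=1,low[2]=3,low[3]=?,low[4]=4,low[5]=?,low[6]=4,low[7]=?,low[8]=1); scc=(scc[0]=0,scc[1]=1,scc[2]=?,scc[3]=?,scc[4]=?,scc[5]=?,scc[6]=?,scc[7]=?,scc[8]=1)
step 5: low=(low[0]=0,low[1]=1,low[2]=3,low[3]=?,low[4]=4,low[5]=?,low[6]=4,low[7]=?,low[8]=1); scc=(scc[0]=0,scc[1]=1,scc[2]=?,scc[3]=?,scc[4]=2,scc[5]=?,scc[6]=2,scc[7]=?,scc[8]=1)
step 6: low=(low[0]=0,low[1]=1,low[2]=3,low[3]=?,low[4]=4,low[5]=?,low[6]=4,low[7]=?,low[8]=1); scc=(scc[0]=0,scc[1]=1,scc[2]=3,scc[3]=?,scc[4]=2,scc[5]=?,scc[6]=2,scc[7]=?,scc[8]=1)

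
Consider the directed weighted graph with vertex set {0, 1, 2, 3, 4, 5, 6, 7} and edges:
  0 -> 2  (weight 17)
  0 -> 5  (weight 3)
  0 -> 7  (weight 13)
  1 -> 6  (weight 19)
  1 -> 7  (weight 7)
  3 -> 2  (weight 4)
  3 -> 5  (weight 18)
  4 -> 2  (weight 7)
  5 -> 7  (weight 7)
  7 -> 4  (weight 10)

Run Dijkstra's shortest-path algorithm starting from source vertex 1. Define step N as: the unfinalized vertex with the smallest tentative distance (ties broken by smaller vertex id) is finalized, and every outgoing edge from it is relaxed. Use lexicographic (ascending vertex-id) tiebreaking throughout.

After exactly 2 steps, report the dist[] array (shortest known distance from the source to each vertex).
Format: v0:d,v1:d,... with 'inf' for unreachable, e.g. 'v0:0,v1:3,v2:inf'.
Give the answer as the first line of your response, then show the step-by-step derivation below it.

v0:inf,v1:0,v2:inf,v3:inf,v4:17,v5:inf,v6:19,v7:7

step 1: dist = v0:inf,v1:0,v2:inf,v3:inf,v4:inf,v5:inf,v6:19,v7:7
step 2: dist = v0:inf,v1:0,v2:inf,v3:inf,v4:17,v5:inf,v6:19,v7:7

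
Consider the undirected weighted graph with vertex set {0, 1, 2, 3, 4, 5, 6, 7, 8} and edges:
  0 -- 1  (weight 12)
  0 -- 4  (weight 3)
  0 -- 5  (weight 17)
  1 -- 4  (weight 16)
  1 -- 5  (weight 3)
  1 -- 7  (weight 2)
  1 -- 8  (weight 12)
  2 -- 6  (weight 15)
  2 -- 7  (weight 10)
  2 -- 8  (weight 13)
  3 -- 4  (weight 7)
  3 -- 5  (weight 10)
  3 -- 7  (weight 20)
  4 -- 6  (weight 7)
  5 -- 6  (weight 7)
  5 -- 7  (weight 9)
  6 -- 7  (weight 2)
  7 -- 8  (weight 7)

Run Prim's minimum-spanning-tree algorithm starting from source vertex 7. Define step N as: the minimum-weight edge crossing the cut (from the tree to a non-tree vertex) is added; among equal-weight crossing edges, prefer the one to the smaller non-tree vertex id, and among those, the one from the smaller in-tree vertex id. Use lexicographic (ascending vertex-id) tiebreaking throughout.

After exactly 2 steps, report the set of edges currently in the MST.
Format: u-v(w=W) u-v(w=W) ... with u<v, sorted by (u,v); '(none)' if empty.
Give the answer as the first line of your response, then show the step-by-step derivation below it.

1-7(w=2) 6-7(w=2)

step 1: add edge 1-7 (w=2); MST = {1-7(w=2)}
step 2: add edge 6-7 (w=2); MST = {1-7(w=2) 6-7(w=2)}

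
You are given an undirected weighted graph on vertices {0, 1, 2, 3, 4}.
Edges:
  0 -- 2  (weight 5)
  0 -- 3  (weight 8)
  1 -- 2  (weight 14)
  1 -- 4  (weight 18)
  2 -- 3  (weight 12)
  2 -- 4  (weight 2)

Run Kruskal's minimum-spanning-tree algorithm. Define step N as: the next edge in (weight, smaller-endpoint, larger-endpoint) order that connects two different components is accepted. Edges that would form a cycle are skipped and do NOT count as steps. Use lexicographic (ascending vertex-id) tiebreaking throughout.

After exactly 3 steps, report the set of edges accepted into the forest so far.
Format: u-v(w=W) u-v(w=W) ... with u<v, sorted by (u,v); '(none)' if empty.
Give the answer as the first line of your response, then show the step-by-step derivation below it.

0-2(w=5) 0-3(w=8) 2-4(w=2)

step 1: add edge 2-4 (w=2); MST = {2-4(w=2)}
step 2: add edge 0-2 (w=5); MST = {0-2(w=5) 2-4(w=2)}
step 3: add edge 0-3 (w=8); MST = {0-2(w=5) 0-3(w=8) 2-4(w=2)}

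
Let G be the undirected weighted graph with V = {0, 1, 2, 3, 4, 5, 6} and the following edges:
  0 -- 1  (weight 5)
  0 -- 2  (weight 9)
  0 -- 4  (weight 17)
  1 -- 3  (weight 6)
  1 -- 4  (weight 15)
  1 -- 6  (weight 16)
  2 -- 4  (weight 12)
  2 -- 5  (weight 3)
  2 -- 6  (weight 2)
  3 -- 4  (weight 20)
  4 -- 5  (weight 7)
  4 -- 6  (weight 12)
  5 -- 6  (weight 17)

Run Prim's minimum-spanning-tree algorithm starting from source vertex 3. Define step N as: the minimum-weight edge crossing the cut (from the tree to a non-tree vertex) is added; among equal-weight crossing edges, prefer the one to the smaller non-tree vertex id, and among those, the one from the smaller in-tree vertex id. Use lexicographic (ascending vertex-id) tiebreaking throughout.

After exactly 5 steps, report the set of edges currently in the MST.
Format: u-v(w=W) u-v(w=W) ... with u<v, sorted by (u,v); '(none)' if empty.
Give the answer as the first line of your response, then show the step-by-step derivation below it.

0-1(w=5) 0-2(w=9) 1-3(w=6) 2-5(w=3) 2-6(w=2)

step 1: add edge 1-3 (w=6); MST = {1-3(w=6)}
step 2: add edge 0-1 (w=5); MST = {0-1(w=5) 1-3(w=6)}
step 3: add edge 0-2 (w=9); MST = {0-1(w=5) 0-2(w=9) 1-3(w=6)}
step 4: add edge 2-6 (w=2); MST = {0-1(w=5) 0-2(w=9) 1-3(w=6) 2-6(w=2)}
step 5: add edge 2-5 (w=3); MST = {0-1(w=5) 0-2(w=9) 1-3(w=6) 2-5(w=3) 2-6(w=2)}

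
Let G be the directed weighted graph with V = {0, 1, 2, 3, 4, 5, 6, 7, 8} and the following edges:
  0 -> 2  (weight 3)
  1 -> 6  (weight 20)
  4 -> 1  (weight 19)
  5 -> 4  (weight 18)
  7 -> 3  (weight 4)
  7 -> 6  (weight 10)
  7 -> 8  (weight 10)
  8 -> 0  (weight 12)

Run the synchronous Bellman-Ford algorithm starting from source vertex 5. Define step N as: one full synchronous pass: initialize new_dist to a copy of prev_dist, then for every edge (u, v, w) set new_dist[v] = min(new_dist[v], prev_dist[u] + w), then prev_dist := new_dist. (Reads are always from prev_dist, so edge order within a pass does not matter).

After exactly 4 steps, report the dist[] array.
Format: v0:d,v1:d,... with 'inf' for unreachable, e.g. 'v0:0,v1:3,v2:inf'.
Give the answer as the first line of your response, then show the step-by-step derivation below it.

v0:inf,v1:37,v2:inf,v3:inf,v4:18,v5:0,v6:57,v7:inf,v8:inf

step 1: dist = v0:inf,v1:inf,v2:inf,v3:inf,v4:18,v5:0,v6:inf,v7:inf,v8:inf
step 2: dist = v0:inf,v1:37,v2:inf,v3:inf,v4:18,v5:0,v6:inf,v7:inf,v8:inf
step 3: dist = v0:inf,v1:37,v2:inf,v3:inf,v4:18,v5:0,v6:57,v7:inf,v8:inf
step 4: dist = v0:inf,v1:37,v2:inf,v3:inf,v4:18,v5:0,v6:57,v7:inf,v8:inf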